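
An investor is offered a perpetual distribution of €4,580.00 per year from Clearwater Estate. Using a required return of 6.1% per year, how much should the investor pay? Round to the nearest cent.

€75081.97

Level perpetuity: PV = C / r = €4,580.00 / 0.061 = €75,081.97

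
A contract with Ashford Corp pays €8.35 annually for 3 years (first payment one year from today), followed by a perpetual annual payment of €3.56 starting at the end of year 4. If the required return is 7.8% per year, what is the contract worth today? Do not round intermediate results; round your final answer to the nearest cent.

PV of 3-year annuity: €8.35 × [1 − (1+0.078)^−3] / 0.078 = 21.59665
Perpetuity value at year 3: €3.56 / 0.078 = 45.64103
PV of perpetuity: 45.64103 / (1+0.078)^3 = 36.43335
Total PV = 21.59665 + 36.43335 = 58.03000

€58.03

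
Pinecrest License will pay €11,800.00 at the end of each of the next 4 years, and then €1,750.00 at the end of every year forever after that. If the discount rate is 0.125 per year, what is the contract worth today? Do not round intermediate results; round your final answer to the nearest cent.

€44206.68

PV of 4-year annuity: €11,800.00 × [1 − (1+0.125)^−4] / 0.125 = 35466.54473
Perpetuity value at year 4: €1,750.00 / 0.125 = 14000.00000
PV of perpetuity: 14000.00000 / (1+0.125)^4 = 8740.13108
Total PV = 35466.54473 + 8740.13108 = 44206.67581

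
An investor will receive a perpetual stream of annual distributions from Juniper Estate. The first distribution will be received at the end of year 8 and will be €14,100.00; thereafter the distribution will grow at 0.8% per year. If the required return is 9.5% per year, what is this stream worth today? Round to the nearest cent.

Value at end of year 7: C₁ / (r − g) = €14,100.00 / (0.095 − 0.008) = €162,068.9655
Discount to today: PV = €162,068.9655 / (1 + 0.095)^7 = €162,068.9655 / 1.887552 = €85,862.01

€85862.01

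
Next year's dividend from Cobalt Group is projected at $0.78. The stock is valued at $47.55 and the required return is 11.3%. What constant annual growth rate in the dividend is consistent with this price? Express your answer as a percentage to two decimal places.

P = D₁/(r−g) ⇒ g = r − D₁/P = 0.113 − $0.78/$47.55 = 0.096596

9.66%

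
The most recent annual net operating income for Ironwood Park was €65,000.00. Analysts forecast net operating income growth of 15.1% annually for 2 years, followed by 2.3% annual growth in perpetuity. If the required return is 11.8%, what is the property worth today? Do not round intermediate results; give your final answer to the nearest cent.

D_1 = 74815.00000
D_2 = 86112.06500
Terminal value at year 2: TV = D_2×(1+g_2)/(r−g_2) = 88092.64249/0.095 = 927290.97363
P_0 = D_1/(1+r)^1 + D_2/(1+r)^2 + TV/(1+r)^2
    = 66918.60465 + 68893.84075 + 741877.88508 = 877690.33048

€877690.33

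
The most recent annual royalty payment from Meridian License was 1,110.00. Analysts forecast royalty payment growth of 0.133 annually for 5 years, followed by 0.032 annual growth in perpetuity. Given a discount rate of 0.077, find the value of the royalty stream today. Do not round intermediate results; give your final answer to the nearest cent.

39277.19

D_1 = 1257.63000
D_2 = 1424.89479
D_3 = 1614.40580
D_4 = 1829.12177
D_5 = 2072.39496
Terminal value at year 5: TV = D_5×(1+g_2)/(r−g_2) = 2138.71160/0.045 = 47526.92449
P_0 = D_1/(1+r)^1 + D_2/(1+r)^2 + D_3/(1+r)^3 + D_4/(1+r)^4 + D_5/(1+r)^5 + TV/(1+r)^5
    = 1167.71588 + 1228.43277 + 1292.30671 + 1359.50186 + 1430.19090 + 32799.04473 = 39277.19284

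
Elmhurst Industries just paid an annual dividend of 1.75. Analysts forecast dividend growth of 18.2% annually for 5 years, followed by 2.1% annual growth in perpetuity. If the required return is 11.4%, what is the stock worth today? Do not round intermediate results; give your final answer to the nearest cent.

D_1 = 2.06850
D_2 = 2.44497
D_3 = 2.88995
D_4 = 3.41592
D_5 = 4.03762
Terminal value at year 5: TV = D_5×(1+g_2)/(r−g_2) = 4.12241/0.093 = 44.32699
P_0 = D_1/(1+r)^1 + D_2/(1+r)^2 + D_3/(1+r)^3 + D_4/(1+r)^4 + D_5/(1+r)^5 + TV/(1+r)^5
    = 1.85682 + 1.97017 + 2.09043 + 2.21803 + 2.35342 + 25.83701 = 36.32587

36.33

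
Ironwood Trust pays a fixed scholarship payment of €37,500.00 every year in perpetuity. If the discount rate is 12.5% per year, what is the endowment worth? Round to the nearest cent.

Level perpetuity: PV = C / r = €37,500.00 / 0.125 = €300,000.00

€300000.00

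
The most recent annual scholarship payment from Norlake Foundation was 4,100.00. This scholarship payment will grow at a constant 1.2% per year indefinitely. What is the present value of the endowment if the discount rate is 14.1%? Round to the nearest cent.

D₁ = D₀ × (1 + g) = 4,100.00 × 1.012 = 4,149.2000
Growing perpetuity: P = D₁ / (r − g) = 4,149.2000 / (0.141 − 0.012) = 32,164.34

32164.34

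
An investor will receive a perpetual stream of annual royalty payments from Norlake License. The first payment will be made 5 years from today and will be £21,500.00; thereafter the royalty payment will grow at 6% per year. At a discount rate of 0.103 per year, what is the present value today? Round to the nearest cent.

£337806.46

Value at end of year 4: C₁ / (r − g) = £21,500.00 / (0.103 − 0.06) = £500,000.0000
Discount to today: PV = £500,000.0000 / (1 + 0.103)^4 = £500,000.0000 / 1.480137 = £337,806.46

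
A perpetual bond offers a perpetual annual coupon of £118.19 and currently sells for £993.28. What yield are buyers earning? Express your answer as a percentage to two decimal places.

11.90%

P = C/r ⇒ r = C/P = £118.19/£993.28 = 0.118990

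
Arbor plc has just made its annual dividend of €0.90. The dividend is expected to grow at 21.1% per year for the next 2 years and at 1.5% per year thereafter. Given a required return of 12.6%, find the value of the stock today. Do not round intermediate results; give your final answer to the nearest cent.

D_1 = 1.08990
D_2 = 1.31987
Terminal value at year 2: TV = D_2×(1+g_2)/(r−g_2) = 1.33967/0.111 = 12.06907
P_0 = D_1/(1+r)^1 + D_2/(1+r)^2 + TV/(1+r)^2
    = 0.96794 + 1.04101 + 9.51913 = 11.52807

€11.53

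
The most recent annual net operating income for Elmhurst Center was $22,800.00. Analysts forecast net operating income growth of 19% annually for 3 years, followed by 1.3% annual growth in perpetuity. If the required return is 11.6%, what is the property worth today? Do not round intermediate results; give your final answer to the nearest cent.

$349744.90

D_1 = 27132.00000
D_2 = 32287.08000
D_3 = 38421.62520
Terminal value at year 3: TV = D_3×(1+g_2)/(r−g_2) = 38921.10633/0.103 = 377874.81871
P_0 = D_1/(1+r)^1 + D_2/(1+r)^2 + D_3/(1+r)^3 + TV/(1+r)^3
    = 24311.82796 + 25923.90257 + 27642.87102 + 271866.29460 = 349744.89615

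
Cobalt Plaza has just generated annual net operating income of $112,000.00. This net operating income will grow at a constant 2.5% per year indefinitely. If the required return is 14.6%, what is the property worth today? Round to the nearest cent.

$948760.33

D₁ = D₀ × (1 + g) = $112,000.00 × 1.025 = $114,800.0000
Growing perpetuity: P = D₁ / (r − g) = $114,800.0000 / (0.146 − 0.025) = $948,760.33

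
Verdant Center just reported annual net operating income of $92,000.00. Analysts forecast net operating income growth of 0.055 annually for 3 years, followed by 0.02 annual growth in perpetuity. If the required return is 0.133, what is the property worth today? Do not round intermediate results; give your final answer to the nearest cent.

$910179.03

D_1 = 97060.00000
D_2 = 102398.30000
D_3 = 108030.20650
Terminal value at year 3: TV = D_3×(1+g_2)/(r−g_2) = 110190.81063/0.113 = 975139.91708
P_0 = D_1/(1+r)^1 + D_2/(1+r)^2 + D_3/(1+r)^3 + TV/(1+r)^3
    = 85666.37246 + 79768.77577 + 74277.19191 + 670466.68807 = 910179.02821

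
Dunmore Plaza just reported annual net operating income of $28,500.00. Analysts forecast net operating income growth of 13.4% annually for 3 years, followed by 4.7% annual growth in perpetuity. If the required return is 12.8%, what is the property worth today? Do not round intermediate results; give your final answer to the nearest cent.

D_1 = 32319.00000
D_2 = 36649.74600
D_3 = 41560.81196
Terminal value at year 3: TV = D_3×(1+g_2)/(r−g_2) = 43514.17013/0.081 = 537211.97687
P_0 = D_1/(1+r)^1 + D_2/(1+r)^2 + D_3/(1+r)^3 + TV/(1+r)^3
    = 28651.59574 + 28803.99785 + 28957.21060 + 374298.75929 = 460711.56349

$460711.56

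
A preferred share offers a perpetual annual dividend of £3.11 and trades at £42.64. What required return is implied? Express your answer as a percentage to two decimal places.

7.29%

P = C/r ⇒ r = C/P = £3.11/£42.64 = 0.072936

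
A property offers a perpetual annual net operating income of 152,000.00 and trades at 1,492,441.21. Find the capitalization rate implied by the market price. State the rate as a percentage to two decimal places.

10.18%

P = C/r ⇒ r = C/P = 152,000.00/1,492,441.21 = 0.101847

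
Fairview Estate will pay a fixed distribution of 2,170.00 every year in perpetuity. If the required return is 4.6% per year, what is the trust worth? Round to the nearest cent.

Level perpetuity: PV = C / r = 2,170.00 / 0.046 = 47,173.91

47173.91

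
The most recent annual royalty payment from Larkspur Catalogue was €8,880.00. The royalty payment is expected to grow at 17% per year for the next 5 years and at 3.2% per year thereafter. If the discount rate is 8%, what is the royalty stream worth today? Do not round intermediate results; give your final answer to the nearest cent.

€341693.02

D_1 = 10389.60000
D_2 = 12155.83200
D_3 = 14222.32344
D_4 = 16640.11842
D_5 = 19468.93856
Terminal value at year 5: TV = D_5×(1+g_2)/(r−g_2) = 20091.94459/0.048 = 418582.17898
P_0 = D_1/(1+r)^1 + D_2/(1+r)^2 + D_3/(1+r)^3 + D_4/(1+r)^4 + D_5/(1+r)^5 + TV/(1+r)^5
    = 9620.00000 + 10421.66667 + 11290.13889 + 12230.98380 + 13250.23245 + 284879.99759 = 341693.01939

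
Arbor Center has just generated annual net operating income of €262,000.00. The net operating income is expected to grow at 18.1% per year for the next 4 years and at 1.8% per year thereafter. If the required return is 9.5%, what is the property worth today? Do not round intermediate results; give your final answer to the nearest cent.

€5957647.55

D_1 = 309422.00000
D_2 = 365427.38200
D_3 = 431569.73814
D_4 = 509683.86075
Terminal value at year 4: TV = D_4×(1+g_2)/(r−g_2) = 518858.17024/0.077 = 6738417.79531
P_0 = D_1/(1+r)^1 + D_2/(1+r)^2 + D_3/(1+r)^3 + D_4/(1+r)^4 + TV/(1+r)^4
    = 282577.16895 + 304770.44432 + 328706.75319 + 354522.99134 + 4687070.19717 = 5957647.55497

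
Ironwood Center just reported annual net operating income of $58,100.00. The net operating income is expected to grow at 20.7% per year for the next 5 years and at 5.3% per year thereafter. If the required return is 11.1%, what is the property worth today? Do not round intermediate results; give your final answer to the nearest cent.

D_1 = 70126.70000
D_2 = 84642.92690
D_3 = 102164.01277
D_4 = 123311.96341
D_5 = 148837.53984
Terminal value at year 5: TV = D_5×(1+g_2)/(r−g_2) = 156725.92945/0.058 = 2702171.19739
P_0 = D_1/(1+r)^1 + D_2/(1+r)^2 + D_3/(1+r)^3 + D_4/(1+r)^4 + D_5/(1+r)^5 + TV/(1+r)^5
    = 63120.34203 + 68574.48500 + 74499.91305 + 80937.34928 + 87931.03562 + 1596403.11228 = 1971466.23726

$1971466.24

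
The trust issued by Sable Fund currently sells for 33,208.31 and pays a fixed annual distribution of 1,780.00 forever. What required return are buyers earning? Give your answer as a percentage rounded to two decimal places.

P = C/r ⇒ r = C/P = 1,780.00/33,208.31 = 0.053601

5.36%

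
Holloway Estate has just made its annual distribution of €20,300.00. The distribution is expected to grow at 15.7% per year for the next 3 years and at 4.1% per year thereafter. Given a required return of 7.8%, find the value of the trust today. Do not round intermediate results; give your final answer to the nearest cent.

D_1 = 23487.10000
D_2 = 27174.57470
D_3 = 31440.98293
Terminal value at year 3: TV = D_3×(1+g_2)/(r−g_2) = 32730.06323/0.037 = 884596.30346
P_0 = D_1/(1+r)^1 + D_2/(1+r)^2 + D_3/(1+r)^3 + TV/(1+r)^3
    = 21787.66234 + 23384.34631 + 25098.04145 + 706136.78783 = 776406.83793

€776406.84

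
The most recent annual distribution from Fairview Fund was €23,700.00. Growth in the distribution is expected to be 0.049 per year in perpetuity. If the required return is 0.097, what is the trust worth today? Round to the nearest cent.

€517943.75

D₁ = D₀ × (1 + g) = €23,700.00 × 1.049 = €24,861.3000
Growing perpetuity: P = D₁ / (r − g) = €24,861.3000 / (0.097 − 0.049) = €517,943.75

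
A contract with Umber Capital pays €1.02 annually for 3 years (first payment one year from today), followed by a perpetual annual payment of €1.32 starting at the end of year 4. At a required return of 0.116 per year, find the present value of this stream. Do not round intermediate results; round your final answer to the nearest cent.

PV of 3-year annuity: €1.02 × [1 − (1+0.116)^−3] / 0.116 = 2.46681
Perpetuity value at year 3: €1.32 / 0.116 = 11.37931
PV of perpetuity: 11.37931 / (1+0.116)^3 = 8.18697
Total PV = 2.46681 + 8.18697 = 10.65378

€10.65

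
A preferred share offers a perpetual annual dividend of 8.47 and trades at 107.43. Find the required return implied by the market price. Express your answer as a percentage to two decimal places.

7.88%

P = C/r ⇒ r = C/P = 8.47/107.43 = 0.078842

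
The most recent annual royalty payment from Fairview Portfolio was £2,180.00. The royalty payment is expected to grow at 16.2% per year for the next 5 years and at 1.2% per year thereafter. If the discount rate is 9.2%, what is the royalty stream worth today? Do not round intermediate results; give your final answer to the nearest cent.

D_1 = 2533.16000
D_2 = 2943.53192
D_3 = 3420.38409
D_4 = 3974.48631
D_5 = 4618.35310
Terminal value at year 5: TV = D_5×(1+g_2)/(r−g_2) = 4673.77333/0.08 = 58422.16667
P_0 = D_1/(1+r)^1 + D_2/(1+r)^2 + D_3/(1+r)^3 + D_4/(1+r)^4 + D_5/(1+r)^5 + TV/(1+r)^5
    = 2319.74359 + 2468.44510 + 2626.67876 + 2795.05561 + 2974.22584 + 37623.95684 = 50808.10574

£50808.11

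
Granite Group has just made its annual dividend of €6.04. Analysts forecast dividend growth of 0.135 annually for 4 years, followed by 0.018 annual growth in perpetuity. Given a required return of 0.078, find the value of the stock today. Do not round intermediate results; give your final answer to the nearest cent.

D_1 = 6.85540
D_2 = 7.78088
D_3 = 8.83130
D_4 = 10.02352
Terminal value at year 4: TV = D_4×(1+g_2)/(r−g_2) = 10.20395/0.06 = 170.06577
P_0 = D_1/(1+r)^1 + D_2/(1+r)^2 + D_3/(1+r)^3 + D_4/(1+r)^4 + TV/(1+r)^4
    = 6.35937 + 6.69563 + 7.04966 + 7.42242 + 125.93367 = 153.46075

€153.46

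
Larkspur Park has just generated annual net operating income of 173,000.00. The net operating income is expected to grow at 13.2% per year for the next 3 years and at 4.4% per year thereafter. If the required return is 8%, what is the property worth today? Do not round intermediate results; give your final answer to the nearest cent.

D_1 = 195836.00000
D_2 = 221686.35200
D_3 = 250948.95046
Terminal value at year 3: TV = D_3×(1+g_2)/(r−g_2) = 261990.70428/0.036 = 7277519.56346
P_0 = D_1/(1+r)^1 + D_2/(1+r)^2 + D_3/(1+r)^3 + TV/(1+r)^3
    = 181329.62963 + 190060.31550 + 199211.36773 + 5777129.66413 = 6347730.97699

6347730.98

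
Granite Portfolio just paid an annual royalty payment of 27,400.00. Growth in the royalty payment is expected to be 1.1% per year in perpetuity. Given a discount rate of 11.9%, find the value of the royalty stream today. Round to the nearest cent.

256494.44

D₁ = D₀ × (1 + g) = 27,400.00 × 1.011 = 27,701.4000
Growing perpetuity: P = D₁ / (r − g) = 27,701.4000 / (0.119 − 0.011) = 256,494.44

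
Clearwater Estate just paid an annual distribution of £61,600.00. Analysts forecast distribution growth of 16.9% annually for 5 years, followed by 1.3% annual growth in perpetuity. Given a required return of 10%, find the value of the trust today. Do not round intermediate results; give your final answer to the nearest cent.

D_1 = 72010.40000
D_2 = 84180.15760
D_3 = 98406.60423
D_4 = 115037.32035
D_5 = 134478.62749
Terminal value at year 5: TV = D_5×(1+g_2)/(r−g_2) = 136226.84965/0.087 = 1565825.85801
P_0 = D_1/(1+r)^1 + D_2/(1+r)^2 + D_3/(1+r)^3 + D_4/(1+r)^4 + D_5/(1+r)^5 + TV/(1+r)^5
    = 65464.00000 + 69570.37818 + 73934.33827 + 78572.03767 + 83500.64730 + 972254.66343 = 1343296.06485

£1343296.06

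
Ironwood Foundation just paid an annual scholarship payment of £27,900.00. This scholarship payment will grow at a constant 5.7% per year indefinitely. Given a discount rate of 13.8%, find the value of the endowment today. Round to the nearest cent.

D₁ = D₀ × (1 + g) = £27,900.00 × 1.057 = £29,490.3000
Growing perpetuity: P = D₁ / (r − g) = £29,490.3000 / (0.138 − 0.057) = £364,077.78

£364077.78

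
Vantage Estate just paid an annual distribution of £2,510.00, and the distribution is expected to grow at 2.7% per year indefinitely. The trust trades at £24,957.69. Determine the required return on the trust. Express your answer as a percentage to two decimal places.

13.03%

D₁ = £2,510.00 × 1.027 = £2,577.7700
P = D₁/(r − g) ⇒ r = D₁/P + g = £2,577.7700/£24,957.69 + 0.027 = 0.103286 + 0.027 = 0.130286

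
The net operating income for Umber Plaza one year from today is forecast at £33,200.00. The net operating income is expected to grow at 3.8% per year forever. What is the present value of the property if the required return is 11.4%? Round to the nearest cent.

£436842.11

Growing perpetuity: P = D₁ / (r − g) = £33,200.0000 / (0.114 − 0.038) = £436,842.11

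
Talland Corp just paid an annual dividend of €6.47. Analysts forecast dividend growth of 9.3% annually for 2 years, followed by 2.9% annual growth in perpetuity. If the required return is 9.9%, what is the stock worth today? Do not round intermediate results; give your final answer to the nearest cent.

€106.91

D_1 = 7.07171
D_2 = 7.72938
Terminal value at year 2: TV = D_2×(1+g_2)/(r−g_2) = 7.95353/0.07 = 113.62187
P_0 = D_1/(1+r)^1 + D_2/(1+r)^2 + TV/(1+r)^2
    = 6.43468 + 6.39955 + 94.07334 = 106.90756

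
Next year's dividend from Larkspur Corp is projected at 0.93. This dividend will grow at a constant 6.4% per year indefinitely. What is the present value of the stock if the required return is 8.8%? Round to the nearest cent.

38.75

Growing perpetuity: P = D₁ / (r − g) = 0.9300 / (0.088 − 0.064) = 38.75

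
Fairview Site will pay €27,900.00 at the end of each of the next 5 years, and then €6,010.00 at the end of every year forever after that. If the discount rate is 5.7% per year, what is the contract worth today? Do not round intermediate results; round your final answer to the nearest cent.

€198404.67

PV of 5-year annuity: €27,900.00 × [1 − (1+0.057)^−5] / 0.057 = 118490.34065
Perpetuity value at year 5: €6,010.00 / 0.057 = 105438.59649
PV of perpetuity: 105438.59649 / (1+0.057)^5 = 79914.33315
Total PV = 118490.34065 + 79914.33315 = 198404.67380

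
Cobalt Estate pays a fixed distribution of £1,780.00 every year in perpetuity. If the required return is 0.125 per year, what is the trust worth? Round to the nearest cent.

Level perpetuity: PV = C / r = £1,780.00 / 0.125 = £14,240.00

£14240.00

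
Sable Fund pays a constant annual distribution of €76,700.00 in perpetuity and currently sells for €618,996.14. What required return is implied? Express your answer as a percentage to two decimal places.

12.39%

P = C/r ⇒ r = C/P = €76,700.00/€618,996.14 = 0.123910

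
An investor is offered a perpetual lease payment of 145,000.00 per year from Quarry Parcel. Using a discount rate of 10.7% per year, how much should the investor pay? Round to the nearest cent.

1355140.19

Level perpetuity: PV = C / r = 145,000.00 / 0.107 = 1,355,140.19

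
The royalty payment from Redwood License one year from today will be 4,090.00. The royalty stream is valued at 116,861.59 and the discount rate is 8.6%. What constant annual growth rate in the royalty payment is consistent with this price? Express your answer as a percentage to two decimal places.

P = D₁/(r−g) ⇒ g = r − D₁/P = 0.086 − 4,090.00/116,861.59 = 0.051001

5.10%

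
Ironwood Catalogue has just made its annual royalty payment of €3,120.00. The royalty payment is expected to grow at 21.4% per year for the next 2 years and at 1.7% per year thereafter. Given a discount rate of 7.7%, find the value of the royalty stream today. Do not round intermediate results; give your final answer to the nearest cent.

D_1 = 3787.68000
D_2 = 4598.24352
Terminal value at year 2: TV = D_2×(1+g_2)/(r−g_2) = 4676.41366/0.06 = 77940.22766
P_0 = D_1/(1+r)^1 + D_2/(1+r)^2 + TV/(1+r)^2
    = 3516.88022 + 3964.24567 + 67193.96417 = 74675.09006

€74675.09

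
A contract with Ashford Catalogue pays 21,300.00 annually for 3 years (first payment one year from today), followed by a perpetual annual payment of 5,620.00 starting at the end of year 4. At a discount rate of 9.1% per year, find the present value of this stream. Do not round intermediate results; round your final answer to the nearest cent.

101378.31

PV of 3-year annuity: 21,300.00 × [1 − (1+0.091)^−3] / 0.091 = 53820.62979
Perpetuity value at year 3: 5,620.00 / 0.091 = 61758.24176
PV of perpetuity: 61758.24176 / (1+0.091)^3 = 47557.68122
Total PV = 53820.62979 + 47557.68122 = 101378.31102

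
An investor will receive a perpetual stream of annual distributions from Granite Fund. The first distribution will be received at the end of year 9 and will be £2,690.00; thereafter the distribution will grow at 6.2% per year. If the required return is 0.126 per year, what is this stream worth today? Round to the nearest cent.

Value at end of year 8: C₁ / (r − g) = £2,690.00 / (0.126 − 0.062) = £42,031.2500
Discount to today: PV = £42,031.2500 / (1 + 0.126)^8 = £42,031.2500 / 2.584087 = £16,265.42

£16265.42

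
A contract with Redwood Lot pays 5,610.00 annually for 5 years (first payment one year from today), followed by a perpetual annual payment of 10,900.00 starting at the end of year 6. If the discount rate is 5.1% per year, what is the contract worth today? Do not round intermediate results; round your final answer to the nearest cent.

PV of 5-year annuity: 5,610.00 × [1 − (1+0.051)^−5] / 0.051 = 24221.37013
Perpetuity value at year 5: 10,900.00 / 0.051 = 213725.49020
PV of perpetuity: 213725.49020 / (1+0.051)^5 = 166664.36106
Total PV = 24221.37013 + 166664.36106 = 190885.73119

190885.73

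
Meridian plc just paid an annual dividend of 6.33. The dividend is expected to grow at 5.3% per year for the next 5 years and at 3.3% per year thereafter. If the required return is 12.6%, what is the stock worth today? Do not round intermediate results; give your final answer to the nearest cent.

76.29

D_1 = 6.66549
D_2 = 7.01876
D_3 = 7.39076
D_4 = 7.78247
D_5 = 8.19494
Terminal value at year 5: TV = D_5×(1+g_2)/(r−g_2) = 8.46537/0.093 = 91.02547
P_0 = D_1/(1+r)^1 + D_2/(1+r)^2 + D_3/(1+r)^3 + D_4/(1+r)^4 + D_5/(1+r)^5 + TV/(1+r)^5
    = 5.91962 + 5.53584 + 5.17695 + 4.84132 + 4.52745 + 50.28877 = 76.28994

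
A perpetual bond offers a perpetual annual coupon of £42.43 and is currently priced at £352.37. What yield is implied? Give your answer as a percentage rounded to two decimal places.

P = C/r ⇒ r = C/P = £42.43/£352.37 = 0.120413

12.04%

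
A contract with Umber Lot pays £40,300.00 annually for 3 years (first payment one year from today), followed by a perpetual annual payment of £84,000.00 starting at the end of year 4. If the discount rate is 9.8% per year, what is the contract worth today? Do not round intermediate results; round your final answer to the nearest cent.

£748083.63

PV of 3-year annuity: £40,300.00 × [1 − (1+0.098)^−3] / 0.098 = 100574.06623
Perpetuity value at year 3: £84,000.00 / 0.098 = 857142.85714
PV of perpetuity: 857142.85714 / (1+0.098)^3 = 647509.56774
Total PV = 100574.06623 + 647509.56774 = 748083.63396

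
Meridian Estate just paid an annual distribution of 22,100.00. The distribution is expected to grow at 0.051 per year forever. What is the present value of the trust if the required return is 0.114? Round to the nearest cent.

D₁ = D₀ × (1 + g) = 22,100.00 × 1.051 = 23,227.1000
Growing perpetuity: P = D₁ / (r − g) = 23,227.1000 / (0.114 − 0.051) = 368,684.13

368684.13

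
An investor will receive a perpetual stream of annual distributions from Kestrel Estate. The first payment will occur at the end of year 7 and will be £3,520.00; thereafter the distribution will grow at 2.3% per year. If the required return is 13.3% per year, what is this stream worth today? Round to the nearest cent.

Value at end of year 6: C₁ / (r − g) = £3,520.00 / (0.133 − 0.023) = £32,000.0000
Discount to today: PV = £32,000.0000 / (1 + 0.133)^6 = £32,000.0000 / 2.115336 = £15,127.62

£15127.62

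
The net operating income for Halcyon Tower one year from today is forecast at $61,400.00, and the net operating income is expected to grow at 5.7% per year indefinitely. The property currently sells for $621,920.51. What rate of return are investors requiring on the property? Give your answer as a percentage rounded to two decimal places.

15.57%

P = D₁/(r − g) ⇒ r = D₁/P + g = $61,400.0000/$621,920.51 + 0.057 = 0.098726 + 0.057 = 0.155726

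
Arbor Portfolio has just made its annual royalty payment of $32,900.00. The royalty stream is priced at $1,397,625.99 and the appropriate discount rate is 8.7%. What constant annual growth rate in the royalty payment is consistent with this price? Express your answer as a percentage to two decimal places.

6.20%

P = D₀(1+g)/(r−g) ⇒ P(r−g) = D₀(1+g) ⇒ g(P+D₀) = P·r − D₀
g = (P·r − D₀)/(P + D₀) = ($1,397,625.99×0.087 − $32,900.00) / ($1,397,625.99 + $32,900.00) = 0.062001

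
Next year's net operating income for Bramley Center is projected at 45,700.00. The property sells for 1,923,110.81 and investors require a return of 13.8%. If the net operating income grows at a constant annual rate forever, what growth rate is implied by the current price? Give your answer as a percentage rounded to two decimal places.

P = D₁/(r−g) ⇒ g = r − D₁/P = 0.138 − 45,700.00/1,923,110.81 = 0.114236

11.42%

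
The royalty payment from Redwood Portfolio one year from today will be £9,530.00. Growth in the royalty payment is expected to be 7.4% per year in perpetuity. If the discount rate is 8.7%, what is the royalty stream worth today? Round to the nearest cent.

£733076.92

Growing perpetuity: P = D₁ / (r − g) = £9,530.0000 / (0.087 − 0.074) = £733,076.92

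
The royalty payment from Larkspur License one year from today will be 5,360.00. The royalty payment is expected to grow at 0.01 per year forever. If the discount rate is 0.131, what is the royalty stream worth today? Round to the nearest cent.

Growing perpetuity: P = D₁ / (r − g) = 5,360.0000 / (0.131 − 0.01) = 44,297.52

44297.52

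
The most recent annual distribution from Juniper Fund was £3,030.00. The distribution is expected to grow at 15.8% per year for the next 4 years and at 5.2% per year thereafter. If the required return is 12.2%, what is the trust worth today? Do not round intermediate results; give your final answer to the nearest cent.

D_1 = 3508.74000
D_2 = 4063.12092
D_3 = 4705.09403
D_4 = 5448.49888
Terminal value at year 4: TV = D_4×(1+g_2)/(r−g_2) = 5731.82082/0.07 = 81883.15462
P_0 = D_1/(1+r)^1 + D_2/(1+r)^2 + D_3/(1+r)^3 + D_4/(1+r)^4 + TV/(1+r)^4
    = 3127.21925 + 3227.55784 + 3331.11584 + 3437.99656 + 51668.17694 = 64792.06644

£64792.07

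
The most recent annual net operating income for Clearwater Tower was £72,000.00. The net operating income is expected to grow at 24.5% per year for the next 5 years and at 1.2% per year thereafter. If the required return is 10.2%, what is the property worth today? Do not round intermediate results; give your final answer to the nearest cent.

D_1 = 89640.00000
D_2 = 111601.80000
D_3 = 138944.24100
D_4 = 172985.58005
D_5 = 215367.04716
Terminal value at year 5: TV = D_5×(1+g_2)/(r−g_2) = 217951.45172/0.09 = 2421682.79691
P_0 = D_1/(1+r)^1 + D_2/(1+r)^2 + D_3/(1+r)^3 + D_4/(1+r)^4 + D_5/(1+r)^5 + TV/(1+r)^5
    = 81343.01270 + 91898.41272 + 103823.52435 + 117296.08695 + 132516.90404 + 1490078.96542 = 2016956.90619

£2016956.91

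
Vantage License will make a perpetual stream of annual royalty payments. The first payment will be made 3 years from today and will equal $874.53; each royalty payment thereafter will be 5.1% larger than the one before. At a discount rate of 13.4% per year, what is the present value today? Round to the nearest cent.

$8193.52

Value at end of year 2: C₁ / (r − g) = $874.53 / (0.134 − 0.051) = $10,536.5060
Discount to today: PV = $10,536.5060 / (1 + 0.134)^2 = $10,536.5060 / 1.285956 = $8,193.52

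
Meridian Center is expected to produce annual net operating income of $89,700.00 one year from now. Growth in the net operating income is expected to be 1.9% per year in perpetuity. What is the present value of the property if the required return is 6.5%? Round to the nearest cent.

Growing perpetuity: P = D₁ / (r − g) = $89,700.0000 / (0.065 − 0.019) = $1,950,000.00

$1950000.00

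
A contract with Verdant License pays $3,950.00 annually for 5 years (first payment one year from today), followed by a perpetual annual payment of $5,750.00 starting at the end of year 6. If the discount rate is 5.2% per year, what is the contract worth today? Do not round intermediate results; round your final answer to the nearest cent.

$102826.76

PV of 5-year annuity: $3,950.00 × [1 − (1+0.052)^−5] / 0.052 = 17007.29740
Perpetuity value at year 5: $5,750.00 / 0.052 = 110576.92308
PV of perpetuity: 110576.92308 / (1+0.052)^5 = 85819.46483
Total PV = 17007.29740 + 85819.46483 = 102826.76224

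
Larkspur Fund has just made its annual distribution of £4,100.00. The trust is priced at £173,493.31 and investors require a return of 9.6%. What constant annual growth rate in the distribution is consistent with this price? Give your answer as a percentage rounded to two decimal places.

7.07%

P = D₀(1+g)/(r−g) ⇒ P(r−g) = D₀(1+g) ⇒ g(P+D₀) = P·r − D₀
g = (P·r − D₀)/(P + D₀) = (£173,493.31×0.096 − £4,100.00) / (£173,493.31 + £4,100.00) = 0.070697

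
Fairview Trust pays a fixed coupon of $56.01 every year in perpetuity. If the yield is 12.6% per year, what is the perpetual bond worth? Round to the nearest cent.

Level perpetuity: PV = C / r = $56.01 / 0.126 = $444.52

$444.52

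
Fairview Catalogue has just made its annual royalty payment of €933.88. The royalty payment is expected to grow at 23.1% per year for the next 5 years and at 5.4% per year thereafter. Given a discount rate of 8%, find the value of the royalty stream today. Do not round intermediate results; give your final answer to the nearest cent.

D_1 = 1149.60628
D_2 = 1415.16533
D_3 = 1742.06852
D_4 = 2144.48635
D_5 = 2639.86270
Terminal value at year 5: TV = D_5×(1+g_2)/(r−g_2) = 2782.41528/0.026 = 107015.97244
P_0 = D_1/(1+r)^1 + D_2/(1+r)^2 + D_3/(1+r)^3 + D_4/(1+r)^4 + D_5/(1+r)^5 + TV/(1+r)^5
    = 1064.45026 + 1213.27618 + 1382.91016 + 1576.26149 + 1796.64619 + 72833.27265 = 79866.81693

€79866.82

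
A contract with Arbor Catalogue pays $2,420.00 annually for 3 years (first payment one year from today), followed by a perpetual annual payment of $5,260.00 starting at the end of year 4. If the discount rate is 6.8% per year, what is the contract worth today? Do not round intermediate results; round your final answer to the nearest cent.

$69872.57

PV of 3-year annuity: $2,420.00 × [1 − (1+0.068)^−3] / 0.068 = 6374.12294
Perpetuity value at year 3: $5,260.00 / 0.068 = 77352.94118
PV of perpetuity: 77352.94118 / (1+0.068)^3 = 63498.44256
Total PV = 6374.12294 + 63498.44256 = 69872.56550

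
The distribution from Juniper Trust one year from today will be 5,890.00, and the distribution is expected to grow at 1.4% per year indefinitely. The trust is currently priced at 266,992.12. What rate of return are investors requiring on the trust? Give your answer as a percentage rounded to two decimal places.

3.61%

P = D₁/(r − g) ⇒ r = D₁/P + g = 5,890.0000/266,992.12 + 0.014 = 0.022061 + 0.014 = 0.036061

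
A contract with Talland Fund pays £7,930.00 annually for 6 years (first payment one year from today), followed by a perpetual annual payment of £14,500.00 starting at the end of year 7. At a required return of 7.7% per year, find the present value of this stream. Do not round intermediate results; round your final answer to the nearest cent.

PV of 6-year annuity: £7,930.00 × [1 − (1+0.077)^−6] / 0.077 = 36995.47617
Perpetuity value at year 6: £14,500.00 / 0.077 = 188311.68831
PV of perpetuity: 188311.68831 / (1+0.077)^6 = 120665.48346
Total PV = 36995.47617 + 120665.48346 = 157660.95963

£157660.96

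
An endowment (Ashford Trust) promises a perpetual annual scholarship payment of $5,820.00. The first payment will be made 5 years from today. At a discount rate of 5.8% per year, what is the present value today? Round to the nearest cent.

$80085.21

Value at end of year 4: C / r = $5,820.00 / 0.058 = $100,344.8276
Discount to today: PV = $100,344.8276 / (1 + 0.058)^4 = $100,344.8276 / 1.252976 = $80,085.21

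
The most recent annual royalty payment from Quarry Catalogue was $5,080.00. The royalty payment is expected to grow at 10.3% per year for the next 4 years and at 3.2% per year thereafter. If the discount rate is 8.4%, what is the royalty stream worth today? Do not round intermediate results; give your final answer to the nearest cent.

$129301.09

D_1 = 5603.24000
D_2 = 6180.37372
D_3 = 6816.95221
D_4 = 7519.09829
Terminal value at year 4: TV = D_4×(1+g_2)/(r−g_2) = 7759.70944/0.052 = 149225.18147
P_0 = D_1/(1+r)^1 + D_2/(1+r)^2 + D_3/(1+r)^3 + D_4/(1+r)^4 + TV/(1+r)^4
    = 5169.04059 + 5259.64186 + 5351.83115 + 5445.63631 + 108074.93597 = 129301.08587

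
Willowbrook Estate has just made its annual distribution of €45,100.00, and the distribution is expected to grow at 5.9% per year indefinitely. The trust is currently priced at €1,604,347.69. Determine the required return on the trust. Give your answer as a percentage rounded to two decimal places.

8.88%

D₁ = €45,100.00 × 1.059 = €47,760.9000
P = D₁/(r − g) ⇒ r = D₁/P + g = €47,760.9000/€1,604,347.69 + 0.059 = 0.029770 + 0.059 = 0.088770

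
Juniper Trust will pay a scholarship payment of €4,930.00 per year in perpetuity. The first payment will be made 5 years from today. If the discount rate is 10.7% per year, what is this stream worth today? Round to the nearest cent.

Value at end of year 4: C / r = €4,930.00 / 0.107 = €46,074.7664
Discount to today: PV = €46,074.7664 / (1 + 0.107)^4 = €46,074.7664 / 1.501725 = €30,681.22

€30681.22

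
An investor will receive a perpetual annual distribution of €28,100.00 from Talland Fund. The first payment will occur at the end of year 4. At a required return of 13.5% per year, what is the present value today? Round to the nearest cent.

Value at end of year 3: C / r = €28,100.00 / 0.135 = €208,148.1481
Discount to today: PV = €208,148.1481 / (1 + 0.135)^3 = €208,148.1481 / 1.462135 = €142,359.01

€142359.01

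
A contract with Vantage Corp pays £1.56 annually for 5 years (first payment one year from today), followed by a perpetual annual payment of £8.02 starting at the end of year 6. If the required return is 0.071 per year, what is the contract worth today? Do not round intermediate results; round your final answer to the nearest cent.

PV of 5-year annuity: £1.56 × [1 − (1+0.071)^−5] / 0.071 = 6.37922
Perpetuity value at year 5: £8.02 / 0.071 = 112.95775
PV of perpetuity: 112.95775 / (1+0.071)^5 = 80.16202
Total PV = 6.37922 + 80.16202 = 86.54124

£86.54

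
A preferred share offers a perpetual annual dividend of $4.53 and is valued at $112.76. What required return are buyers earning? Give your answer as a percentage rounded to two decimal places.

4.02%

P = C/r ⇒ r = C/P = $4.53/$112.76 = 0.040174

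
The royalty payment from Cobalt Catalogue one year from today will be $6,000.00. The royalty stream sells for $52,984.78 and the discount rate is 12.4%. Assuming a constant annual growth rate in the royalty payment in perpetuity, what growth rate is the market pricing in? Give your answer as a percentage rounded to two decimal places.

P = D₁/(r−g) ⇒ g = r − D₁/P = 0.124 − $6,000.00/$52,984.78 = 0.010760

1.08%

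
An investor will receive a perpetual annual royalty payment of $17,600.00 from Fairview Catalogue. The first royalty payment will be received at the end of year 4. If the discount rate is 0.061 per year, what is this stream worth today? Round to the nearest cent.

$241566.49

Value at end of year 3: C / r = $17,600.00 / 0.061 = $288,524.5902
Discount to today: PV = $288,524.5902 / (1 + 0.061)^3 = $288,524.5902 / 1.194390 = $241,566.49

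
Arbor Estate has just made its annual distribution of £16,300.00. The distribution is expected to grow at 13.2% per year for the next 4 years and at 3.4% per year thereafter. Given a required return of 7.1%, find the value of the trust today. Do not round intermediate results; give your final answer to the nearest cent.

£643532.79

D_1 = 18451.60000
D_2 = 20887.21120
D_3 = 23644.32308
D_4 = 26765.37372
Terminal value at year 4: TV = D_4×(1+g_2)/(r−g_2) = 27675.39643/0.037 = 747983.68733
P_0 = D_1/(1+r)^1 + D_2/(1+r)^2 + D_3/(1+r)^3 + D_4/(1+r)^4 + TV/(1+r)^4
    = 17228.38469 + 18209.64656 + 19246.79730 + 20343.02011 + 568504.94046 = 643532.78912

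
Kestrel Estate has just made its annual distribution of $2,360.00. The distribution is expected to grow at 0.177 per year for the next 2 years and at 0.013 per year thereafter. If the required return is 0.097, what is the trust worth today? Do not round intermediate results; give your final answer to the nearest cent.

D_1 = 2777.72000
D_2 = 3269.37644
Terminal value at year 2: TV = D_2×(1+g_2)/(r−g_2) = 3311.87833/0.084 = 39427.12302
P_0 = D_1/(1+r)^1 + D_2/(1+r)^2 + TV/(1+r)^2
    = 2532.10574 + 2716.76250 + 32762.86202 = 38011.73026

$38011.73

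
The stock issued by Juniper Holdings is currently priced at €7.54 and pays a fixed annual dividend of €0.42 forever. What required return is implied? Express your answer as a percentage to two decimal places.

P = C/r ⇒ r = C/P = €0.42/€7.54 = 0.055703

5.57%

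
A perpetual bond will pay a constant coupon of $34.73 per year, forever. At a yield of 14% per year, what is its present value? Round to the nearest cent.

$248.07

Level perpetuity: PV = C / r = $34.73 / 0.14 = $248.07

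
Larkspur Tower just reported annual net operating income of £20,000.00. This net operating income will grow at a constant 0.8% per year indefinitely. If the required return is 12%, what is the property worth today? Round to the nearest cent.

D₁ = D₀ × (1 + g) = £20,000.00 × 1.008 = £20,160.0000
Growing perpetuity: P = D₁ / (r − g) = £20,160.0000 / (0.12 − 0.008) = £180,000.00

£180000.00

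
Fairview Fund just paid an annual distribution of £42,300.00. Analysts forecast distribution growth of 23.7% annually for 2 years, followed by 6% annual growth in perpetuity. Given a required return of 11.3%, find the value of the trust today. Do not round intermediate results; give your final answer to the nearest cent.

£1144270.61

D_1 = 52325.10000
D_2 = 64726.14870
Terminal value at year 2: TV = D_2×(1+g_2)/(r−g_2) = 68609.71762/0.053 = 1294522.97400
P_0 = D_1/(1+r)^1 + D_2/(1+r)^2 + TV/(1+r)^2
    = 47012.66846 + 52250.37816 + 1045007.56315 = 1144270.60977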